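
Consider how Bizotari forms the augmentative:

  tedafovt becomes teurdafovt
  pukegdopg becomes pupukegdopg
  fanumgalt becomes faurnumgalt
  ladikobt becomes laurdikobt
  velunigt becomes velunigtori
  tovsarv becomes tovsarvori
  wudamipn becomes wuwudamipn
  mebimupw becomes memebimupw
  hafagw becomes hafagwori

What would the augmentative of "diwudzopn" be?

didiwudzopn

mebimupw and hafagw both end in -w yet inflect differently (memebimupw, hafagwori), so the final letter is not what conditions the rule; the second-to-last letter is.
"diwudzopn" has second-to-last letter 'p'. The stems whose second-to-last letter is 'p' (pukegdopg → pupukegdopg, wudamipn → wuwudamipn, mebimupw → memebimupw) repeat the first consonant+vowel as a prefix.
So diwudzopn → didiwudzopn.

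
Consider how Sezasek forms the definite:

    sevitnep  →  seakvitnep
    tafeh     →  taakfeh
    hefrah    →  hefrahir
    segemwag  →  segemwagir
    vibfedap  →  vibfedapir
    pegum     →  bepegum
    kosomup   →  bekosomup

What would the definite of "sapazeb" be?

saakpazeb

tafeh and hefrah both end in -h yet inflect differently (taakfeh, hefrahir), so the final letter is not what conditions the rule; the last vowel is.
"sapazeb" has last vowel 'e'. The stems whose last vowel is 'e' (sevitnep → seakvitnep, tafeh → taakfeh) insert -ak- after the first vowel.
So sapazeb → saakpazeb.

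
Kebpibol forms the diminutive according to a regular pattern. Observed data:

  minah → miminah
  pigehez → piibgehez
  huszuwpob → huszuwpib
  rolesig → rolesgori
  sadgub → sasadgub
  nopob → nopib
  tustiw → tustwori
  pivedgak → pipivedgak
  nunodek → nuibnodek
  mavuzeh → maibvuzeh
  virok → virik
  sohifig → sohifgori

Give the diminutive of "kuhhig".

kuhhgori

"kuhhig" has last vowel 'i'. The stems whose last vowel is 'i' (rolesig → rolesgori, sohifig → sohifgori, tustiw → tustwori) delete the last vowel and add -ori.
The other patterns: stems whose last vowel is 'e' insert -ib- after the first vowel; stems whose last vowel is 'o' change the last vowel to 'i'; stems whose last vowel is 'a' or 'u' repeat the first consonant+vowel as a prefix.
So kuhhig → kuhhgori.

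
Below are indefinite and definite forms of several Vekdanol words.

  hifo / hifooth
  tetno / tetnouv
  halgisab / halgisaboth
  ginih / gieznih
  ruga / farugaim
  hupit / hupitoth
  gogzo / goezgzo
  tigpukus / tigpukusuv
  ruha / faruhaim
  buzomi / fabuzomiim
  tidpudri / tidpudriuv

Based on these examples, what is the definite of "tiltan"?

tiltanuv

tetno and gogzo both end in -o yet inflect differently (tetnouv, goezgzo), so the final letter is not what conditions the rule; the first letter is.
"tiltan" begins with t-. The stems beginning with t- (tetno → tetnouv, tigpukus → tigpukusuv, tidpudri → tidpudriuv) add -uv.
The other patterns: stems beginning with g- insert -ez- after the first vowel; stems beginning with h- add -oth; stems beginning with b- or r- add fa- … -im around the stem.
So tiltan → tiltanuv.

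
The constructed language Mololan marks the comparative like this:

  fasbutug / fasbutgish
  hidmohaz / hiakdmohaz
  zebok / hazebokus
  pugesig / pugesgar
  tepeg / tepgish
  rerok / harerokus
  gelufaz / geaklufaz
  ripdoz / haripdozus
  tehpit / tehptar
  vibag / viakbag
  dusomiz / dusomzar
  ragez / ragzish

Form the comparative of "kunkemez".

dusomiz and gelufaz both end in -z yet inflect differently (dusomzar, geaklufaz), so the final letter is not what conditions the rule; the last vowel is.
"kunkemez" has last vowel 'e'. The stems whose last vowel is 'e' (ragez → ragzish, tepeg → tepgish) delete the last vowel and add -ish.
The other patterns: stems whose last vowel is 'i' delete the last vowel and add -ar; stems whose last vowel is 'a' insert -ak- after the first vowel; stems whose last vowel is 'o' add ha- … -us around the stem.
So kunkemez → kunkemzish.

kunkemzish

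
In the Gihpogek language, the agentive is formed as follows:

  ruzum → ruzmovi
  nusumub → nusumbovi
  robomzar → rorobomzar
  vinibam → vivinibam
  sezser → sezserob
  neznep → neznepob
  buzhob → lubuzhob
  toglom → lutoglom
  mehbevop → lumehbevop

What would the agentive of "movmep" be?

movmepob

"movmep" has last vowel 'e'. The stems whose last vowel is 'e' (sezser → sezserob, neznep → neznepob) add -ob.
So movmep → movmepob.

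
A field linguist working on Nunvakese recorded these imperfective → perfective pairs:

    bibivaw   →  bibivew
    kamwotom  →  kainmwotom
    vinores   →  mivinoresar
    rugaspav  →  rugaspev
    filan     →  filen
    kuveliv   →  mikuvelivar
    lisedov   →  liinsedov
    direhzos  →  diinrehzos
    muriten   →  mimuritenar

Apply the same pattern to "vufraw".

vufrew

rugaspav and kuveliv both end in -v yet inflect differently (rugaspev, mikuvelivar), so the final letter is not what conditions the rule; the last vowel is.
"vufraw" has last vowel 'a'. The stems whose last vowel is 'a' (rugaspav → rugaspev, filan → filen, bibivaw → bibivew) change the last vowel to 'e'.
So vufraw → vufrew.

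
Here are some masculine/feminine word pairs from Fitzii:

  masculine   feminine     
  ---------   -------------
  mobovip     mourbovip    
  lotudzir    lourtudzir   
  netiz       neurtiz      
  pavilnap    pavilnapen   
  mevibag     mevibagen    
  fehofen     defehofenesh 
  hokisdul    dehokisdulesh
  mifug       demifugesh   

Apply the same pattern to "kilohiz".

kiurlohiz

"kilohiz" has last vowel 'i'. The stems whose last vowel is 'i' (mobovip → mourbovip, lotudzir → lourtudzir, netiz → neurtiz) insert -ur- after the first vowel.
The other patterns: stems whose last vowel is 'a' add -en; stems whose last vowel is 'e' or 'u' add de- … -esh around the stem.
So kilohiz → kiurlohiz.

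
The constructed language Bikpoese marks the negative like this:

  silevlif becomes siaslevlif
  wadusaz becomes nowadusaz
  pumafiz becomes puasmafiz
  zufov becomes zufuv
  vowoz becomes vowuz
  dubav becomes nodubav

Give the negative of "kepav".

"kepav" has last vowel 'a'. The stems whose last vowel is 'a' (wadusaz → nowadusaz, dubav → nodubav) add the prefix no-.
The other patterns: stems whose last vowel is 'o' change the last vowel to 'u'; stems whose last vowel is 'i' insert -as- after the first vowel.
So kepav → nokepav.

nokepav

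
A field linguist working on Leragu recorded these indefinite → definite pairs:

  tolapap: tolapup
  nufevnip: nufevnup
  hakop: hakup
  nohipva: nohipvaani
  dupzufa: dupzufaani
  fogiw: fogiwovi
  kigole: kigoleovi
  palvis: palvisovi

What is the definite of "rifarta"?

"rifarta" ends in -a. The stems ending in -a (nohipva → nohipvaani, dupzufa → dupzufaani) add -ani.
The other patterns: stems ending in -p change the last vowel to 'u'; stems ending in -e, -s or -w add -ovi.
So rifarta → rifartaani.

rifartaani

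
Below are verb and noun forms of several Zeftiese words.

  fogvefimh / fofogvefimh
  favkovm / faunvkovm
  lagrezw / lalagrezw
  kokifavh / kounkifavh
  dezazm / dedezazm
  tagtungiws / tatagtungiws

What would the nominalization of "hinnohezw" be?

hihinnohezw

favkovm and dezazm both end in -m yet inflect differently (faunvkovm, dedezazm), so the final letter is not what conditions the rule; the second-to-last letter is.
"hinnohezw" has second-to-last letter 'z'. The stems whose second-to-last letter is 'z' (lagrezw → lalagrezw, dezazm → dedezazm) repeat the first consonant+vowel as a prefix.
The other pattern: stems whose second-to-last letter is 'v' insert -un- after the first vowel.
So hinnohezw → hihinnohezw.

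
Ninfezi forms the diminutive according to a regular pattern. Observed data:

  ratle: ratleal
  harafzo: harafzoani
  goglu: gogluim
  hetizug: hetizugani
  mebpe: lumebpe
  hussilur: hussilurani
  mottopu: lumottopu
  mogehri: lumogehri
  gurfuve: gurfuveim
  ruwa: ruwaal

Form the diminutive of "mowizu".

lumowizu

mebpe and ratle both end in -e yet inflect differently (lumebpe, ratleal), so the final letter is not what conditions the rule; the first letter is.
"mowizu" begins with m-. The stems beginning with m- (mogehri → lumogehri, mottopu → lumottopu, mebpe → lumebpe) add the prefix lu-.
So mowizu → lumowizu.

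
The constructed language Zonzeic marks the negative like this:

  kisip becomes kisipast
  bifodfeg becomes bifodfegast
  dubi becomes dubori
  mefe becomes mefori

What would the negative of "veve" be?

kisip and dubi both have last vowel 'i' yet inflect differently (kisipast, dubori), so the last vowel is not what conditions the rule; whether the stem ends in a vowel or a consonant is.
"veve" ends in a vowel. The stems ending in a vowel (dubi → dubori, mefe → mefori) drop the final letter and add -ori.
So veve → vevori.

vevori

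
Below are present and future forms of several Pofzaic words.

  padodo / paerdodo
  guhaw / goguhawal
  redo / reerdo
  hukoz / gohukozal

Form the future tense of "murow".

gomurowal

padodo and hukoz both have last vowel 'o' yet inflect differently (paerdodo, gohukozal), so the last vowel is not what conditions the rule; whether the stem ends in a vowel or a consonant is.
"murow" ends in a consonant. The stems ending in a consonant (guhaw → goguhawal, hukoz → gohukozal) add go- … -al around the stem.
The other pattern: stems ending in a vowel insert -er- after the first vowel.
So murow → gomurowal.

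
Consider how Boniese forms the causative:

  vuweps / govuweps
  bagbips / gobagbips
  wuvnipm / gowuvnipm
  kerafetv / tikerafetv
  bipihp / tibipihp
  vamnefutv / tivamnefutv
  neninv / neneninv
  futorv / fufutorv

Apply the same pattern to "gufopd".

gogufopd

kerafetv and neninv both end in -v yet inflect differently (tikerafetv, neneninv), so the final letter is not what conditions the rule; the second-to-last letter is.
"gufopd" has second-to-last letter 'p'. The stems whose second-to-last letter is 'p' (vuweps → govuweps, bagbips → gobagbips, wuvnipm → gowuvnipm) add the prefix go-.
So gufopd → gogufopd.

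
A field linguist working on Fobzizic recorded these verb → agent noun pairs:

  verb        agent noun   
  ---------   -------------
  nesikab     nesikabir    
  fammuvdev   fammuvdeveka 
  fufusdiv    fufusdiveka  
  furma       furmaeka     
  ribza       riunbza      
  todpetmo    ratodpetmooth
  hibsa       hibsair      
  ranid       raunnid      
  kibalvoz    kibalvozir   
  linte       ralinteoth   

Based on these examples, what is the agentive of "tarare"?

ribza and furma both end in -a yet inflect differently (riunbza, furmaeka), so the final letter is not what conditions the rule; the first letter is.
"tarare" begins with t-. The one such stem in the data (todpetmo → ratodpetmooth) adds ra- … -oth around the stem, so the same rule applies.
The other patterns: stems beginning with r- insert -un- after the first vowel; stems beginning with f- add -eka; stems beginning with h-, k- or n- add -ir.
So tarare → ratarareoth.

ratarareoth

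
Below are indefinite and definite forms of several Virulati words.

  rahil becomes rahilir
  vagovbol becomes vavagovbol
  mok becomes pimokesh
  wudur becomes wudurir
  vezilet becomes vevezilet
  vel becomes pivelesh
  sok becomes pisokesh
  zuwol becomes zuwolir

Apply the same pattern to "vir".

piviresh

"vir" has 1 vowel. The stems with 1 vowel (vel → pivelesh, sok → pisokesh, mok → pimokesh) add pi- … -esh around the stem.
So vir → piviresh.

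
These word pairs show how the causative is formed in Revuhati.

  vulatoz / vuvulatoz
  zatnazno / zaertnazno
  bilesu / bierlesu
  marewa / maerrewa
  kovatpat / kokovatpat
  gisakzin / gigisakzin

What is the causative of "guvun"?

kovatpat and marewa both have last vowel 'a' yet inflect differently (kokovatpat, maerrewa), so the last vowel is not what conditions the rule; whether the stem ends in a vowel or a consonant is.
"guvun" ends in a consonant. The stems ending in a consonant (vulatoz → vuvulatoz, gisakzin → gigisakzin, kovatpat → kokovatpat) repeat the first consonant+vowel as a prefix.
So guvun → guguvun.

guguvun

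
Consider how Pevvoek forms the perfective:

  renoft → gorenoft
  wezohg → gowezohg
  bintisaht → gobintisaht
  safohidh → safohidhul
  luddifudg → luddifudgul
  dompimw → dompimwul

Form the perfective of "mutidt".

mutidtul

wezohg and luddifudg both end in -g yet inflect differently (gowezohg, luddifudgul), so the final letter is not what conditions the rule; the second-to-last letter is.
"mutidt" has second-to-last letter 'd'. The stems whose second-to-last letter is 'd' (safohidh → safohidhul, luddifudg → luddifudgul) add -ul.
So mutidt → mutidtul.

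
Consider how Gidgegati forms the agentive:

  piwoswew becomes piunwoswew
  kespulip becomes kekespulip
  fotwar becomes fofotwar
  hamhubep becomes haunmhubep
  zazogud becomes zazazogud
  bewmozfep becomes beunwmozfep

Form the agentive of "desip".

hamhubep and kespulip both end in -p yet inflect differently (haunmhubep, kekespulip), so the final letter is not what conditions the rule; the last vowel is.
"desip" has last vowel 'i'. The one such stem in the data (kespulip → kekespulip) repeats the first consonant+vowel as a prefix (as do zazogud, fotwar), so the same rule applies.
The other pattern: stems whose last vowel is 'e' insert -un- after the first vowel.
So desip → dedesip.

dedesip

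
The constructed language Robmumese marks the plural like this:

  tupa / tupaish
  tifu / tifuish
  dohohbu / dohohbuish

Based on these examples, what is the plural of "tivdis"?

Every pair shown (tupa → tupaish, tifu → tifuish, dohohbu → dohohbuish) follows the same rule: add -ish.
So tivdis → tivdisish.

tivdisish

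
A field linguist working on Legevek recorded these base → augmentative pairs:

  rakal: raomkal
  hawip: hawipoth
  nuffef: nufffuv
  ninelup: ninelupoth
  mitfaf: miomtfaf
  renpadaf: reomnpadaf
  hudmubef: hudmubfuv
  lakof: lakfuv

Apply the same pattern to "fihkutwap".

hudmubef and mitfaf both end in -f yet inflect differently (hudmubfuv, miomtfaf), so the final letter is not what conditions the rule; the last vowel is.
"fihkutwap" has last vowel 'a'. The stems whose last vowel is 'a' (mitfaf → miomtfaf, rakal → raomkal, renpadaf → reomnpadaf) insert -om- after the first vowel.
The other patterns: stems whose last vowel is 'i' or 'u' add -oth; stems whose last vowel is 'e' or 'o' delete the last vowel and add -uv.
So fihkutwap → fiomhkutwap.

fiomhkutwap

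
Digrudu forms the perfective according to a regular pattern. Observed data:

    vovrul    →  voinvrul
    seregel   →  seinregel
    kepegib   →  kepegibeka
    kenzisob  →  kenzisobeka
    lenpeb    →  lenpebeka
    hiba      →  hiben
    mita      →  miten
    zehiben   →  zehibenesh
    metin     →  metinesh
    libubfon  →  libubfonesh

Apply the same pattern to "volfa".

seregel and lenpeb both have last vowel 'e' yet inflect differently (seinregel, lenpebeka), so the last vowel is not what conditions the rule; the final letter is.
"volfa" ends in -a. The stems ending in -a (hiba → hiben, mita → miten) drop the final letter and add -en.
The other patterns: stems ending in -l insert -in- after the first vowel; stems ending in -b add -eka; stems ending in -n add -esh.
So volfa → volfen.

volfen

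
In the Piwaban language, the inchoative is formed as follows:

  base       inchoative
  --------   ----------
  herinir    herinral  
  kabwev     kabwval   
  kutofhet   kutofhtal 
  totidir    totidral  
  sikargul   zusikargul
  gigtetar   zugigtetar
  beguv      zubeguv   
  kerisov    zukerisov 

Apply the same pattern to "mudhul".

zumudhul

herinir and gigtetar both end in -r yet inflect differently (herinral, zugigtetar), so the final letter is not what conditions the rule; the last vowel is.
"mudhul" has last vowel 'u'. The stems whose last vowel is 'u' (sikargul → zusikargul, beguv → zubeguv) add the prefix zu-.
The other pattern: stems whose last vowel is 'e' or 'i' delete the last vowel and add -al.
So mudhul → zumudhul.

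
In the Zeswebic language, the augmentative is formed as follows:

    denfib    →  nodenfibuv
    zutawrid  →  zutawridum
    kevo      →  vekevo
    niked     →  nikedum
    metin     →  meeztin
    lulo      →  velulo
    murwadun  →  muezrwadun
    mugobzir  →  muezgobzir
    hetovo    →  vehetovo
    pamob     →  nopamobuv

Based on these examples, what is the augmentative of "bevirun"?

beezvirun

"bevirun" ends in -n. The stems ending in -n (murwadun → muezrwadun, metin → meeztin) insert -ez- after the first vowel.
The other patterns: stems ending in -b add no- … -uv around the stem; stems ending in -o add the prefix ve-; stems ending in -d add -um.
So bevirun → beezvirun.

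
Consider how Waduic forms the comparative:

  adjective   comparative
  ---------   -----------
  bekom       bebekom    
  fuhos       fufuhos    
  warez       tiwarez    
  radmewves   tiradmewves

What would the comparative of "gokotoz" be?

gogokotoz

fuhos and radmewves both end in -s yet inflect differently (fufuhos, tiradmewves), so the final letter is not what conditions the rule; the last vowel is.
"gokotoz" has last vowel 'o'. The stems whose last vowel is 'o' (bekom → bebekom, fuhos → fufuhos) repeat the first consonant+vowel as a prefix.
The other pattern: stems whose last vowel is 'e' add the prefix ti-.
So gokotoz → gogokotoz.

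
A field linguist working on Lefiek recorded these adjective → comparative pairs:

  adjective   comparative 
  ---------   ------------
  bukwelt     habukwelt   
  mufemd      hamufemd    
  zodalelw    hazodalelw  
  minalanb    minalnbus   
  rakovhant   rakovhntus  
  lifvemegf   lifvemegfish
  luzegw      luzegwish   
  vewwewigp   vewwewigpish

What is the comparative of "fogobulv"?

bukwelt and rakovhant both end in -t yet inflect differently (habukwelt, rakovhntus), so the final letter is not what conditions the rule; the second-to-last letter is.
"fogobulv" has second-to-last letter 'l'. The stems whose second-to-last letter is 'l' (bukwelt → habukwelt, zodalelw → hazodalelw) add the prefix ha-.
The other patterns: stems whose second-to-last letter is 'n' delete the last vowel and add -us; stems whose second-to-last letter is 'g' add -ish.
So fogobulv → hafogobulv.

hafogobulv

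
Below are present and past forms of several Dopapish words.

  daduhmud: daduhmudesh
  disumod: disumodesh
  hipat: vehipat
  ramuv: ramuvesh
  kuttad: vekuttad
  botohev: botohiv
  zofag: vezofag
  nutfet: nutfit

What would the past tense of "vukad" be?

hipat and nutfet both end in -t yet inflect differently (vehipat, nutfit), so the final letter is not what conditions the rule; the last vowel is.
"vukad" has last vowel 'a'. The stems whose last vowel is 'a' (kuttad → vekuttad, hipat → vehipat, zofag → vezofag) add the prefix ve-.
The other patterns: stems whose last vowel is 'e' change the last vowel to 'i'; stems whose last vowel is 'o' or 'u' add -esh.
So vukad → vevukad.

vevukad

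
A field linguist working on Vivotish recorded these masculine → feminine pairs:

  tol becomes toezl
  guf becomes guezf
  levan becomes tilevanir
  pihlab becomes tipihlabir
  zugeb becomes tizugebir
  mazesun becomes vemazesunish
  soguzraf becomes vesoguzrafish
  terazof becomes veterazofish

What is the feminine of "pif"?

levan and mazesun both end in -n yet inflect differently (tilevanir, vemazesunish), so the final letter is not what conditions the rule; the number of vowels is.
"pif" has 1 vowel. The stems with 1 vowel (tol → toezl, guf → guezf) insert -ez- after the first vowel.
The other patterns: stems with 2 vowels add ti- … -ir around the stem; stems with 3 vowels add ve- … -ish around the stem.
So pif → piezf.

piezf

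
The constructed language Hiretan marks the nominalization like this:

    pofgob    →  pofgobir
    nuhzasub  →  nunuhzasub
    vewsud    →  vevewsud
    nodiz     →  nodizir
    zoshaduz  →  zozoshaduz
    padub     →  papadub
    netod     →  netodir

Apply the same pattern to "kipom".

kipomir

vewsud and netod both end in -d yet inflect differently (vevewsud, netodir), so the final letter is not what conditions the rule; the last vowel is.
"kipom" has last vowel 'o'. The stems whose last vowel is 'o' (netod → netodir, pofgob → pofgobir) add -ir.
The other pattern: stems whose last vowel is 'u' repeat the first consonant+vowel as a prefix.
So kipom → kipomir.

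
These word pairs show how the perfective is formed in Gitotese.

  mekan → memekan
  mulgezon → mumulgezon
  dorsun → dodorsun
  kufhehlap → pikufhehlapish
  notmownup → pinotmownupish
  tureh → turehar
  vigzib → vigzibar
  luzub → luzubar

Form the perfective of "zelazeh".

mekan and kufhehlap both have last vowel 'a' yet inflect differently (memekan, pikufhehlapish), so the last vowel is not what conditions the rule; the final letter is.
"zelazeh" ends in -h. The one such stem in the data (tureh → turehar) adds -ar, so the same rule applies.
The other patterns: stems ending in -n repeat the first consonant+vowel as a prefix; stems ending in -p add pi- … -ish around the stem.
So zelazeh → zelazehar.

zelazehar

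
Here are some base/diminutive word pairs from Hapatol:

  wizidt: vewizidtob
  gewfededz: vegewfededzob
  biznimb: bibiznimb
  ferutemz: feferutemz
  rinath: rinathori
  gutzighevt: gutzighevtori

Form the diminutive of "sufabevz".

gewfededz and ferutemz both end in -z yet inflect differently (vegewfededzob, feferutemz), so the final letter is not what conditions the rule; the second-to-last letter is.
"sufabevz" has second-to-last letter 'v'. The one such stem in the data (gutzighevt → gutzighevtori) adds -ori, so the same rule applies.
The other patterns: stems whose second-to-last letter is 'd' add ve- … -ob around the stem; stems whose second-to-last letter is 'm' repeat the first consonant+vowel as a prefix.
So sufabevz → sufabevzori.

sufabevzori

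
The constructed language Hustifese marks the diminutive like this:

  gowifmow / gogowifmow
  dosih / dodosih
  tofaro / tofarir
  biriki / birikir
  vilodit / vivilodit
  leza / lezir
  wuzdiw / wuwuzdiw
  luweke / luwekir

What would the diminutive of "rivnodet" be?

ririvnodet

gowifmow and tofaro both have last vowel 'o' yet inflect differently (gogowifmow, tofarir), so the last vowel is not what conditions the rule; whether the stem ends in a vowel or a consonant is.
"rivnodet" ends in a consonant. The stems ending in a consonant (gowifmow → gogowifmow, dosih → dodosih, wuzdiw → wuwuzdiw) repeat the first consonant+vowel as a prefix.
The other pattern: stems ending in a vowel drop the final letter and add -ir.
So rivnodet → ririvnodet.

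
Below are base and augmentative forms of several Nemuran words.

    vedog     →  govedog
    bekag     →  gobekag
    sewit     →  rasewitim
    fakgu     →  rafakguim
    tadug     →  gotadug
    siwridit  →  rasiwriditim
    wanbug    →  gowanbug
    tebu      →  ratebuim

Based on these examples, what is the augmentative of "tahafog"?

gotahafog

wanbug and fakgu both have last vowel 'u' yet inflect differently (gowanbug, rafakguim), so the last vowel is not what conditions the rule; the final letter is.
"tahafog" ends in -g. The stems ending in -g (bekag → gobekag, wanbug → gowanbug, vedog → govedog) add the prefix go-.
So tahafog → gotahafog.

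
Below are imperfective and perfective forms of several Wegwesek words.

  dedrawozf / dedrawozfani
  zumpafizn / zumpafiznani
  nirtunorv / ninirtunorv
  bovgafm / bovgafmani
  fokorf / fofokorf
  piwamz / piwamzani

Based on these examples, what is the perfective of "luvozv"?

fokorf and dedrawozf both end in -f yet inflect differently (fofokorf, dedrawozfani), so the final letter is not what conditions the rule; the second-to-last letter is.
"luvozv" has second-to-last letter 'z'. The stems whose second-to-last letter is 'z' (zumpafizn → zumpafiznani, dedrawozf → dedrawozfani) add -ani.
So luvozv → luvozvani.

luvozvani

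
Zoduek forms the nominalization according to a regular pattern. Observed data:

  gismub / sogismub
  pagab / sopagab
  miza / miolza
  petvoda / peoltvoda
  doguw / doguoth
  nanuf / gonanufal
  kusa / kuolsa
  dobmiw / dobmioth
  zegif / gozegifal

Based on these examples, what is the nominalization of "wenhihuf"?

gowenhihufal

zegif and dobmiw both have last vowel 'i' yet inflect differently (gozegifal, dobmioth), so the last vowel is not what conditions the rule; the final letter is.
"wenhihuf" ends in -f. The stems ending in -f (nanuf → gonanufal, zegif → gozegifal) add go- … -al around the stem.
The other patterns: stems ending in -a insert -ol- after the first vowel; stems ending in -w drop the final letter and add -oth; stems ending in -b add the prefix so-.
So wenhihuf → gowenhihufal.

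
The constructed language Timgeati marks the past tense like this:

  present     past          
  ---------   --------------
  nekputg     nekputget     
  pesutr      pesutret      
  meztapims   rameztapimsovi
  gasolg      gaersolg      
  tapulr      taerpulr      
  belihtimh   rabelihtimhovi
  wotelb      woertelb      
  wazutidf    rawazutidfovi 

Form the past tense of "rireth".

rirethet

nekputg and gasolg both end in -g yet inflect differently (nekputget, gaersolg), so the final letter is not what conditions the rule; the second-to-last letter is.
"rireth" has second-to-last letter 't'. The stems whose second-to-last letter is 't' (nekputg → nekputget, pesutr → pesutret) add -et.
The other patterns: stems whose second-to-last letter is 'l' insert -er- after the first vowel; stems whose second-to-last letter is 'd' or 'm' add ra- … -ovi around the stem.
So rireth → rirethet.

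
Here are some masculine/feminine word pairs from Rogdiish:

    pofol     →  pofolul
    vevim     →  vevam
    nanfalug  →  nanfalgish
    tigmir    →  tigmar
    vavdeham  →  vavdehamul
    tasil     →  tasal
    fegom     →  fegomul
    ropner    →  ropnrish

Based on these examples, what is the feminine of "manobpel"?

manobplish

"manobpel" has last vowel 'e'. The one such stem in the data (ropner → ropnrish) deletes the last vowel and adds -ish (as does nanfalug), so the same rule applies.
The other patterns: stems whose last vowel is 'i' change the last vowel to 'a'; stems whose last vowel is 'a' or 'o' add -ul.
So manobpel → manobplish.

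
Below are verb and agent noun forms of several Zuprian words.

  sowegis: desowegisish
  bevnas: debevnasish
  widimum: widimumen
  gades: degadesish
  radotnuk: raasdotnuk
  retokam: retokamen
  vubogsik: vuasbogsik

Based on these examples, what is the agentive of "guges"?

"guges" ends in -s. The stems ending in -s (bevnas → debevnasish, gades → degadesish, sowegis → desowegisish) add de- … -ish around the stem.
So guges → degugesish.

degugesish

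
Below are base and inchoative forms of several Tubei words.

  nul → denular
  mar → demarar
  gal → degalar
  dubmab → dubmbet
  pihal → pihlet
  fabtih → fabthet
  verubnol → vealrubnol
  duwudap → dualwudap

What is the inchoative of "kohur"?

"kohur" has 2 vowels. The stems with 2 vowels (dubmab → dubmbet, pihal → pihlet, fabtih → fabthet) delete the last vowel and add -et.
So kohur → kohret.

kohret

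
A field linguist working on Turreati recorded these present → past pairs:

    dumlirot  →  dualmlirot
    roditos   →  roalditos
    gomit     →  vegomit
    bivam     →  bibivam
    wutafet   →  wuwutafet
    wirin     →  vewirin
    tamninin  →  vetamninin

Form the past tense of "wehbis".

dumlirot and gomit both end in -t yet inflect differently (dualmlirot, vegomit), so the final letter is not what conditions the rule; the last vowel is.
"wehbis" has last vowel 'i'. The stems whose last vowel is 'i' (wirin → vewirin, tamninin → vetamninin, gomit → vegomit) add the prefix ve-.
The other patterns: stems whose last vowel is 'o' insert -al- after the first vowel; stems whose last vowel is 'a' or 'e' repeat the first consonant+vowel as a prefix.
So wehbis → vewehbis.

vewehbis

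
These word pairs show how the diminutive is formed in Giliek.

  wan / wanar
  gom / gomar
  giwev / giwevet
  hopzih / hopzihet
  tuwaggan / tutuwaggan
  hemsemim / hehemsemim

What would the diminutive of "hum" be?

"hum" has 1 vowel. The stems with 1 vowel (wan → wanar, gom → gomar) add -ar.
So hum → humar.

humar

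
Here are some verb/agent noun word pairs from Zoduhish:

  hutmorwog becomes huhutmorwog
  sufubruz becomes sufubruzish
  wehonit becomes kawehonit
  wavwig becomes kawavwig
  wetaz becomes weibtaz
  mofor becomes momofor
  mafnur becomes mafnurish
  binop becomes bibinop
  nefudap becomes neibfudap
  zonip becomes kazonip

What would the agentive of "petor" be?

pepetor

binop and zonip both end in -p yet inflect differently (bibinop, kazonip), so the final letter is not what conditions the rule; the last vowel is.
"petor" has last vowel 'o'. The stems whose last vowel is 'o' (hutmorwog → huhutmorwog, mofor → momofor, binop → bibinop) repeat the first consonant+vowel as a prefix.
The other patterns: stems whose last vowel is 'i' add the prefix ka-; stems whose last vowel is 'u' add -ish; stems whose last vowel is 'a' insert -ib- after the first vowel.
So petor → pepetor.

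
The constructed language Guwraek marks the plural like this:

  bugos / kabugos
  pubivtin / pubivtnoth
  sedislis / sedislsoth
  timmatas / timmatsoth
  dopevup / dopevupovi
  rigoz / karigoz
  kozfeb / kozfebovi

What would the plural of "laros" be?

kalaros

"laros" has last vowel 'o'. The stems whose last vowel is 'o' (bugos → kabugos, rigoz → karigoz) add the prefix ka-.
The other patterns: stems whose last vowel is 'e' or 'u' add -ovi; stems whose last vowel is 'a' or 'i' delete the last vowel and add -oth.
So laros → kalaros.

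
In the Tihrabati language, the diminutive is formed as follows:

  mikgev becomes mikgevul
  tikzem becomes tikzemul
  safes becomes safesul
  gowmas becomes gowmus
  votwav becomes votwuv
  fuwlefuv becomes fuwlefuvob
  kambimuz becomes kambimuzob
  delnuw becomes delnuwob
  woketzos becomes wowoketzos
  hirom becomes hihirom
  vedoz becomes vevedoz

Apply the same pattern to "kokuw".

"kokuw" has last vowel 'u'. The stems whose last vowel is 'u' (fuwlefuv → fuwlefuvob, kambimuz → kambimuzob, delnuw → delnuwob) add -ob.
So kokuw → kokuwob.

kokuwob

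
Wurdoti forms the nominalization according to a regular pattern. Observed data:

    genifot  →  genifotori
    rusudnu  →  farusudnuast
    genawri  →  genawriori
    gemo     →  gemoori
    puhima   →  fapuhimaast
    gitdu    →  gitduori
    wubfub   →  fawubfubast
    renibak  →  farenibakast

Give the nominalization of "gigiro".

gigiroori

gitdu and rusudnu both end in -u yet inflect differently (gitduori, farusudnuast), so the final letter is not what conditions the rule; the first letter is.
"gigiro" begins with g-. The stems beginning with g- (gemo → gemoori, gitdu → gitduori, genawri → genawriori) add -ori.
So gigiro → gigiroori.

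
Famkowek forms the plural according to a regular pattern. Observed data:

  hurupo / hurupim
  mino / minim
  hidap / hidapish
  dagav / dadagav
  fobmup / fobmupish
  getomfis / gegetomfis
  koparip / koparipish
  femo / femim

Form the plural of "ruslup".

ruslupish

hidap and dagav both have last vowel 'a' yet inflect differently (hidapish, dadagav), so the last vowel is not what conditions the rule; the final letter is.
"ruslup" ends in -p. The stems ending in -p (hidap → hidapish, fobmup → fobmupish, koparip → koparipish) add -ish.
The other patterns: stems ending in -o drop the final letter and add -im; stems ending in -s or -v repeat the first consonant+vowel as a prefix.
So ruslup → ruslupish.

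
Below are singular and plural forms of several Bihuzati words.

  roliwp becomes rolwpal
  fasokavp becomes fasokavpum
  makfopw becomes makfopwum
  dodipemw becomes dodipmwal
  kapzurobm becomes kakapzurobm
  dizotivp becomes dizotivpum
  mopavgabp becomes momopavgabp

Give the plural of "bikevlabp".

"bikevlabp" has second-to-last letter 'b'. The stems whose second-to-last letter is 'b' (mopavgabp → momopavgabp, kapzurobm → kakapzurobm) repeat the first consonant+vowel as a prefix.
So bikevlabp → bibikevlabp.

bibikevlabp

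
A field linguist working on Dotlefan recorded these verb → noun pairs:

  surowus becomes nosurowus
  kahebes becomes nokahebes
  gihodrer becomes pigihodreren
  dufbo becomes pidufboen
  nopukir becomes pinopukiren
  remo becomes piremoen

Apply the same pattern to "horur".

pihoruren

kahebes and gihodrer both have last vowel 'e' yet inflect differently (nokahebes, pigihodreren), so the last vowel is not what conditions the rule; the final letter is.
"horur" ends in -r. The stems ending in -r (gihodrer → pigihodreren, nopukir → pinopukiren) add pi- … -en around the stem.
So horur → pihoruren.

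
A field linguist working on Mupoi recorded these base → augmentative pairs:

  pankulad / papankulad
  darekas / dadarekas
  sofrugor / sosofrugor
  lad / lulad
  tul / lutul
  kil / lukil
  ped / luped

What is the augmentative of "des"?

ludes

"des" has 1 vowel. The stems with 1 vowel (lad → lulad, tul → lutul, kil → lukil) add the prefix lu-.
So des → ludes.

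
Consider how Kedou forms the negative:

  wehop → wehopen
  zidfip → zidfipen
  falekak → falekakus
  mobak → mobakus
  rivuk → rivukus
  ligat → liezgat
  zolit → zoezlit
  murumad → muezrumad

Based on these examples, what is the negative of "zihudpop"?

falekak and ligat both have last vowel 'a' yet inflect differently (falekakus, liezgat), so the last vowel is not what conditions the rule; the final letter is.
"zihudpop" ends in -p. The stems ending in -p (wehop → wehopen, zidfip → zidfipen) add -en.
So zihudpop → zihudpopen.

zihudpopen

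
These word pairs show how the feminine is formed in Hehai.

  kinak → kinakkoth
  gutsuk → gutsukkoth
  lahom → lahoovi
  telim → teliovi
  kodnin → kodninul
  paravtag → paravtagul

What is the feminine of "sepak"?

sepakkoth

telim and kodnin both have last vowel 'i' yet inflect differently (teliovi, kodninul), so the last vowel is not what conditions the rule; the final letter is.
"sepak" ends in -k. The stems ending in -k (kinak → kinakkoth, gutsuk → gutsukkoth) double the final consonant and add -oth.
The other patterns: stems ending in -m drop the final letter and add -ovi; stems ending in -g or -n add -ul.
So sepak → sepakkoth.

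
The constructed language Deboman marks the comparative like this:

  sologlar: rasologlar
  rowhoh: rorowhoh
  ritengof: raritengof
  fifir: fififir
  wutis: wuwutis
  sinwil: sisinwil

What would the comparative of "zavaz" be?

fifir and sologlar both end in -r yet inflect differently (fififir, rasologlar), so the final letter is not what conditions the rule; the number of vowels is.
"zavaz" has 2 vowels. The stems with 2 vowels (fifir → fififir, wutis → wuwutis, rowhoh → rorowhoh) repeat the first consonant+vowel as a prefix.
So zavaz → zazavaz.

zazavaz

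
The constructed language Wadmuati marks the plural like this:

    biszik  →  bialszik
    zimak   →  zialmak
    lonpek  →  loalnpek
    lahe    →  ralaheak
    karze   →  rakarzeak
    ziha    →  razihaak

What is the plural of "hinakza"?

lonpek and lahe both have last vowel 'e' yet inflect differently (loalnpek, ralaheak), so the last vowel is not what conditions the rule; the final letter is.
"hinakza" ends in -a. The one such stem in the data (ziha → razihaak) adds ra- … -ak around the stem, so the same rule applies.
So hinakza → rahinakzaak.

rahinakzaak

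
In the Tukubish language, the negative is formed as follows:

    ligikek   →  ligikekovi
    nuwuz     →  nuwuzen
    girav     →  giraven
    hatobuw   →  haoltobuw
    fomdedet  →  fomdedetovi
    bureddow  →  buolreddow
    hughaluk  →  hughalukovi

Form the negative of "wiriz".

wirizen

hughaluk and hatobuw both have last vowel 'u' yet inflect differently (hughalukovi, haoltobuw), so the last vowel is not what conditions the rule; the final letter is.
"wiriz" ends in -z. The one such stem in the data (nuwuz → nuwuzen) adds -en, so the same rule applies.
The other patterns: stems ending in -k or -t add -ovi; stems ending in -w insert -ol- after the first vowel.
So wiriz → wirizen.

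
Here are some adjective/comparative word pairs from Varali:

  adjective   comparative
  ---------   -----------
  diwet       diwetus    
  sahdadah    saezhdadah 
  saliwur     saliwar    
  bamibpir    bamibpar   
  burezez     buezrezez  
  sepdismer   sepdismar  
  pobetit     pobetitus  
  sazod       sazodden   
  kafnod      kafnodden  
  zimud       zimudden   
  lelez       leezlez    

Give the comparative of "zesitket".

zesitketus

"zesitket" ends in -t. The stems ending in -t (diwet → diwetus, pobetit → pobetitus) add -us.
So zesitket → zesitketus.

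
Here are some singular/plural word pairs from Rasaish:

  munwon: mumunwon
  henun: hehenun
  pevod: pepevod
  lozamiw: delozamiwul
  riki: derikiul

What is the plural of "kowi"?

"kowi" ends in -i. The one such stem in the data (riki → derikiul) adds de- … -ul around the stem, so the same rule applies.
The other pattern: stems ending in -d or -n repeat the first consonant+vowel as a prefix.
So kowi → dekowiul.

dekowiul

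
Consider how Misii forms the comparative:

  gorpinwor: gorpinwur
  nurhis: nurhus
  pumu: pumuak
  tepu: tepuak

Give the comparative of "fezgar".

nurhis and pumu both have 2 vowels yet inflect differently (nurhus, pumuak), so the number of vowels is not what conditions the rule; whether the stem ends in a vowel or a consonant is.
"fezgar" ends in a consonant. The stems ending in a consonant (gorpinwor → gorpinwur, nurhis → nurhus) change the last vowel to 'u'.
The other pattern: stems ending in a vowel add -ak.
So fezgar → fezgur.

fezgur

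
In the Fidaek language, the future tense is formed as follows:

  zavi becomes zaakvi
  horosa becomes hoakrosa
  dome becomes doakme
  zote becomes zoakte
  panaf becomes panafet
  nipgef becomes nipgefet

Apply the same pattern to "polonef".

polonefet

horosa and panaf both have last vowel 'a' yet inflect differently (hoakrosa, panafet), so the last vowel is not what conditions the rule; whether the stem ends in a vowel or a consonant is.
"polonef" ends in a consonant. The stems ending in a consonant (panaf → panafet, nipgef → nipgefet) add -et.
The other pattern: stems ending in a vowel insert -ak- after the first vowel.
So polonef → polonefet.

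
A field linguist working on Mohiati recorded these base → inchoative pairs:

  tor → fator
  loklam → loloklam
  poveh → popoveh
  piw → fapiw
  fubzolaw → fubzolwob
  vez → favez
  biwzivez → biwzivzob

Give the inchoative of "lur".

falur

"lur" has 1 vowel. The stems with 1 vowel (tor → fator, vez → favez, piw → fapiw) add the prefix fa-.
So lur → falur.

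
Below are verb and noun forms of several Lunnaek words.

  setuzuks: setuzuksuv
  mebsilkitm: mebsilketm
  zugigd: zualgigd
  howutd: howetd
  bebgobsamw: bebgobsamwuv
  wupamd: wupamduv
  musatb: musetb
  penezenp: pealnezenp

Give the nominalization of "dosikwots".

wupamd and howutd both end in -d yet inflect differently (wupamduv, howetd), so the final letter is not what conditions the rule; the second-to-last letter is.
"dosikwots" has second-to-last letter 't'. The stems whose second-to-last letter is 't' (howutd → howetd, musatb → musetb, mebsilkitm → mebsilketm) change the last vowel to 'e'.
The other patterns: stems whose second-to-last letter is 'k' or 'm' add -uv; stems whose second-to-last letter is 'g' or 'n' insert -al- after the first vowel.
So dosikwots → dosikwets.

dosikwets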